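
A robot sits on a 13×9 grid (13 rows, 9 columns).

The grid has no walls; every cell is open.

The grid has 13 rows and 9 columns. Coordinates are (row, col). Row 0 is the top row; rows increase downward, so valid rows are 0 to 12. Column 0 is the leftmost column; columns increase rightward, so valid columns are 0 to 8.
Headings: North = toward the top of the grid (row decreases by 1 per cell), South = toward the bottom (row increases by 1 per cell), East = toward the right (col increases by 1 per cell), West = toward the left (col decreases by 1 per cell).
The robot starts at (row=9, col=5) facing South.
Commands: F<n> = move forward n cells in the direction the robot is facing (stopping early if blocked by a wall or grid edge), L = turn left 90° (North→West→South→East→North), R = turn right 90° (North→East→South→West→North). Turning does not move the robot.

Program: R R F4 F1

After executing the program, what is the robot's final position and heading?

Start: (row=9, col=5), facing South
  R: turn right, now facing West
  R: turn right, now facing North
  F4: move forward 4, now at (row=5, col=5)
  F1: move forward 1, now at (row=4, col=5)
Final: (row=4, col=5), facing North

Answer: Final position: (row=4, col=5), facing North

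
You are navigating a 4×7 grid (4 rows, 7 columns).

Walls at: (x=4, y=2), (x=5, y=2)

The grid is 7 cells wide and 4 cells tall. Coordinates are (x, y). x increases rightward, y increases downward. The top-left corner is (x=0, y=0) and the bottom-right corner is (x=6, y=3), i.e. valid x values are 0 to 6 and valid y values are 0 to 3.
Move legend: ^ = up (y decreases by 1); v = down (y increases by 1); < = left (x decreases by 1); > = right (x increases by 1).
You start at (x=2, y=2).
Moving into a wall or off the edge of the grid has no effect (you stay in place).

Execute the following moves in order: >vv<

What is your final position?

Start: (x=2, y=2)
  > (right): (x=2, y=2) -> (x=3, y=2)
  v (down): (x=3, y=2) -> (x=3, y=3)
  v (down): blocked, stay at (x=3, y=3)
  < (left): (x=3, y=3) -> (x=2, y=3)
Final: (x=2, y=3)

Answer: Final position: (x=2, y=3)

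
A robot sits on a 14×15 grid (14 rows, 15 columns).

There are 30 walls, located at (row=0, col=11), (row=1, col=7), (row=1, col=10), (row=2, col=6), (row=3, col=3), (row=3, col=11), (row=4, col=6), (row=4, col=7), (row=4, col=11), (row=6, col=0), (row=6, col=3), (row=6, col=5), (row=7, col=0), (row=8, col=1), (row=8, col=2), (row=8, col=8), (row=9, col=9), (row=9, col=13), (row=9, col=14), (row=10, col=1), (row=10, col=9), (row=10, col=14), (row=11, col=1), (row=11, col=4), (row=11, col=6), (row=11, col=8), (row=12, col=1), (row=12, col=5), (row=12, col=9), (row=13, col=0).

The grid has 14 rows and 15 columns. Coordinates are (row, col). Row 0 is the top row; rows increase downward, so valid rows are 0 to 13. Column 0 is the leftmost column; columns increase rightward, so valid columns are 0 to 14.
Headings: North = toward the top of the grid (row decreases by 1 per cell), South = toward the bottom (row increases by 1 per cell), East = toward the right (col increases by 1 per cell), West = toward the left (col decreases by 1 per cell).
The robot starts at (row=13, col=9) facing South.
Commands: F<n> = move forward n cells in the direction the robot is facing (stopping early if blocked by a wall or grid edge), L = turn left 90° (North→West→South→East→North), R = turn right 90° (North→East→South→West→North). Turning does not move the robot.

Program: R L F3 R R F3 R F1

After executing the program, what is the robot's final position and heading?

Start: (row=13, col=9), facing South
  R: turn right, now facing West
  L: turn left, now facing South
  F3: move forward 0/3 (blocked), now at (row=13, col=9)
  R: turn right, now facing West
  R: turn right, now facing North
  F3: move forward 0/3 (blocked), now at (row=13, col=9)
  R: turn right, now facing East
  F1: move forward 1, now at (row=13, col=10)
Final: (row=13, col=10), facing East

Answer: Final position: (row=13, col=10), facing East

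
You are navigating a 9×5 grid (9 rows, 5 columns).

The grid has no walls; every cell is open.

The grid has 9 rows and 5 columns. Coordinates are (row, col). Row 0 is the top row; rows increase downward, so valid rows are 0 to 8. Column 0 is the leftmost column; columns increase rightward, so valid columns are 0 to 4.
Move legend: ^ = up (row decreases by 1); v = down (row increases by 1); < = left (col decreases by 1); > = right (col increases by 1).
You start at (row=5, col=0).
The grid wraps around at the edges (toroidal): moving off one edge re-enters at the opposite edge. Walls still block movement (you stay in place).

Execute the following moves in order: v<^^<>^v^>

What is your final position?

Start: (row=5, col=0)
  v (down): (row=5, col=0) -> (row=6, col=0)
  < (left): (row=6, col=0) -> (row=6, col=4)
  ^ (up): (row=6, col=4) -> (row=5, col=4)
  ^ (up): (row=5, col=4) -> (row=4, col=4)
  < (left): (row=4, col=4) -> (row=4, col=3)
  > (right): (row=4, col=3) -> (row=4, col=4)
  ^ (up): (row=4, col=4) -> (row=3, col=4)
  v (down): (row=3, col=4) -> (row=4, col=4)
  ^ (up): (row=4, col=4) -> (row=3, col=4)
  > (right): (row=3, col=4) -> (row=3, col=0)
Final: (row=3, col=0)

Answer: Final position: (row=3, col=0)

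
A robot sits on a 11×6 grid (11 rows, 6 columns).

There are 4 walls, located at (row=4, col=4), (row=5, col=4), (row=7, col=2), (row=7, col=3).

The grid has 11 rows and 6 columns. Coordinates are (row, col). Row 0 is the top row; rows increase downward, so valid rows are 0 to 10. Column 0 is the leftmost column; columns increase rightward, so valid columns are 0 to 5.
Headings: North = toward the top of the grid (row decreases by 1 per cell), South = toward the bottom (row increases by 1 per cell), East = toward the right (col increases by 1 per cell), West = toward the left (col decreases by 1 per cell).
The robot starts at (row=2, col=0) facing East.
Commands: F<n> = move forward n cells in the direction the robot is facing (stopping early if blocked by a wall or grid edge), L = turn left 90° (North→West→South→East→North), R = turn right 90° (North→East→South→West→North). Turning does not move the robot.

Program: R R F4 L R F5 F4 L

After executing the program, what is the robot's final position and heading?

Answer: Final position: (row=2, col=0), facing South

Derivation:
Start: (row=2, col=0), facing East
  R: turn right, now facing South
  R: turn right, now facing West
  F4: move forward 0/4 (blocked), now at (row=2, col=0)
  L: turn left, now facing South
  R: turn right, now facing West
  F5: move forward 0/5 (blocked), now at (row=2, col=0)
  F4: move forward 0/4 (blocked), now at (row=2, col=0)
  L: turn left, now facing South
Final: (row=2, col=0), facing South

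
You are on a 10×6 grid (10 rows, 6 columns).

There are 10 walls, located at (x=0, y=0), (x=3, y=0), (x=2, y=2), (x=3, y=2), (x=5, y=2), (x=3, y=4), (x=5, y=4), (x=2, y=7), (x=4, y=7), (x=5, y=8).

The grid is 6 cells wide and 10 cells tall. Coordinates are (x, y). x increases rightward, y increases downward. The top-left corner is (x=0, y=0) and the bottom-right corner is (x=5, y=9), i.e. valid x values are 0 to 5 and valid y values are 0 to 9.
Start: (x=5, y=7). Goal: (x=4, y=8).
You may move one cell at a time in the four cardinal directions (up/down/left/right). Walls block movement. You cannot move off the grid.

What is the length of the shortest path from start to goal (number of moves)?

Answer: Shortest path length: 6

Derivation:
BFS from (x=5, y=7) until reaching (x=4, y=8):
  Distance 0: (x=5, y=7)
  Distance 1: (x=5, y=6)
  Distance 2: (x=5, y=5), (x=4, y=6)
  Distance 3: (x=4, y=5), (x=3, y=6)
  Distance 4: (x=4, y=4), (x=3, y=5), (x=2, y=6), (x=3, y=7)
  Distance 5: (x=4, y=3), (x=2, y=5), (x=1, y=6), (x=3, y=8)
  Distance 6: (x=4, y=2), (x=3, y=3), (x=5, y=3), (x=2, y=4), (x=1, y=5), (x=0, y=6), (x=1, y=7), (x=2, y=8), (x=4, y=8), (x=3, y=9)  <- goal reached here
One shortest path (6 moves): (x=5, y=7) -> (x=5, y=6) -> (x=4, y=6) -> (x=3, y=6) -> (x=3, y=7) -> (x=3, y=8) -> (x=4, y=8)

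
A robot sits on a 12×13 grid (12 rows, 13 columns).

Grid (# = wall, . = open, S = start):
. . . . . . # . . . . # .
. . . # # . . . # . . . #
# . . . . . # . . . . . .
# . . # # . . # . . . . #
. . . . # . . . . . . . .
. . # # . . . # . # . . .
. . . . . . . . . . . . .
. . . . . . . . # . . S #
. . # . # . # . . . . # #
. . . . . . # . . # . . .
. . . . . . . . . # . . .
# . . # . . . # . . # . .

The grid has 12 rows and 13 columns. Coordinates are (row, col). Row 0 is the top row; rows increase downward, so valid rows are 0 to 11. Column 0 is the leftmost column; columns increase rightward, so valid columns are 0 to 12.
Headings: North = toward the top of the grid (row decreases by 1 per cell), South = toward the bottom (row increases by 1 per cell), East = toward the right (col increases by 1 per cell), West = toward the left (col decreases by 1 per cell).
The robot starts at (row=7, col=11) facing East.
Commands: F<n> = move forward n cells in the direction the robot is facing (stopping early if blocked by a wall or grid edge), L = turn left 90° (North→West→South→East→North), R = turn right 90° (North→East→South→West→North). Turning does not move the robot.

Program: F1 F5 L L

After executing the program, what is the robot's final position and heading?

Answer: Final position: (row=7, col=11), facing West

Derivation:
Start: (row=7, col=11), facing East
  F1: move forward 0/1 (blocked), now at (row=7, col=11)
  F5: move forward 0/5 (blocked), now at (row=7, col=11)
  L: turn left, now facing North
  L: turn left, now facing West
Final: (row=7, col=11), facing West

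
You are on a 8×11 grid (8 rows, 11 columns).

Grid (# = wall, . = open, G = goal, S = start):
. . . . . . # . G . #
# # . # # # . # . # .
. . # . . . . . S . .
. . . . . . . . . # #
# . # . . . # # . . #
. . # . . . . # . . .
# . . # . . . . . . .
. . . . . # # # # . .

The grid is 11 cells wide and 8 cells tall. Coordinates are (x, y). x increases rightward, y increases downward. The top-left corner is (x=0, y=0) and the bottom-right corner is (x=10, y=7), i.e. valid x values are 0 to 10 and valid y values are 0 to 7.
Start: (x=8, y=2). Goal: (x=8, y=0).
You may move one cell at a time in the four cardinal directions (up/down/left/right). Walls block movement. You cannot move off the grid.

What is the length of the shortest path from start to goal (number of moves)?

BFS from (x=8, y=2) until reaching (x=8, y=0):
  Distance 0: (x=8, y=2)
  Distance 1: (x=8, y=1), (x=7, y=2), (x=9, y=2), (x=8, y=3)
  Distance 2: (x=8, y=0), (x=6, y=2), (x=10, y=2), (x=7, y=3), (x=8, y=4)  <- goal reached here
One shortest path (2 moves): (x=8, y=2) -> (x=8, y=1) -> (x=8, y=0)

Answer: Shortest path length: 2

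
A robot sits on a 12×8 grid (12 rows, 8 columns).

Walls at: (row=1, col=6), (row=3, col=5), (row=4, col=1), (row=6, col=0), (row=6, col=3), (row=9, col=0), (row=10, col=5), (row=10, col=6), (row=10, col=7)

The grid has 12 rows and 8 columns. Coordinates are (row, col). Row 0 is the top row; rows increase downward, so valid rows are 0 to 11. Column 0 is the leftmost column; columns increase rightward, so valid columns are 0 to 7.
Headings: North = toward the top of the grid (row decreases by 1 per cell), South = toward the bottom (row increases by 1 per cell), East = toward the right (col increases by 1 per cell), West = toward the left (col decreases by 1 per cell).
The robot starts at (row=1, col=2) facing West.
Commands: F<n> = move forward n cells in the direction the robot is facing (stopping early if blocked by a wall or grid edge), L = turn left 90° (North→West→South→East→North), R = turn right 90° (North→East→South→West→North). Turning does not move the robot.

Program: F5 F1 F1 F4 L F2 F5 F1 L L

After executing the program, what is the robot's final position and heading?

Start: (row=1, col=2), facing West
  F5: move forward 2/5 (blocked), now at (row=1, col=0)
  F1: move forward 0/1 (blocked), now at (row=1, col=0)
  F1: move forward 0/1 (blocked), now at (row=1, col=0)
  F4: move forward 0/4 (blocked), now at (row=1, col=0)
  L: turn left, now facing South
  F2: move forward 2, now at (row=3, col=0)
  F5: move forward 2/5 (blocked), now at (row=5, col=0)
  F1: move forward 0/1 (blocked), now at (row=5, col=0)
  L: turn left, now facing East
  L: turn left, now facing North
Final: (row=5, col=0), facing North

Answer: Final position: (row=5, col=0), facing North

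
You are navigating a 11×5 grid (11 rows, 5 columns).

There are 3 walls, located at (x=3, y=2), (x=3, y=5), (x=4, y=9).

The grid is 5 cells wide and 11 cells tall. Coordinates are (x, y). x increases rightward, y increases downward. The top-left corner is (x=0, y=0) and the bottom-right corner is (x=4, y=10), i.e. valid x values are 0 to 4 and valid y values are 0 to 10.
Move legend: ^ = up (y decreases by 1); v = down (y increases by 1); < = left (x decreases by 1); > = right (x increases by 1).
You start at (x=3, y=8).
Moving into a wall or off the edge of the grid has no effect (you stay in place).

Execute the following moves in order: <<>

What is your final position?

Answer: Final position: (x=2, y=8)

Derivation:
Start: (x=3, y=8)
  < (left): (x=3, y=8) -> (x=2, y=8)
  < (left): (x=2, y=8) -> (x=1, y=8)
  > (right): (x=1, y=8) -> (x=2, y=8)
Final: (x=2, y=8)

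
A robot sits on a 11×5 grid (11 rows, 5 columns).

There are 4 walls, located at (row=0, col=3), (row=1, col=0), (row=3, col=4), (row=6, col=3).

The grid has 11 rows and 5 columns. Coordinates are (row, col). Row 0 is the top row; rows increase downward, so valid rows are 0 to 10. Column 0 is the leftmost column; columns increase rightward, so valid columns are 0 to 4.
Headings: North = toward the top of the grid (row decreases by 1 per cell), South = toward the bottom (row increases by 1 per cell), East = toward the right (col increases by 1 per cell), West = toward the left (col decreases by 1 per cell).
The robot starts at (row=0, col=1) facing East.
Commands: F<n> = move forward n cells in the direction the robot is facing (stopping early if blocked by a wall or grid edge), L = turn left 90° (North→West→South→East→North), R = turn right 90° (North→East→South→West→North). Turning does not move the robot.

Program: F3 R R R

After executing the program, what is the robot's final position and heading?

Start: (row=0, col=1), facing East
  F3: move forward 1/3 (blocked), now at (row=0, col=2)
  R: turn right, now facing South
  R: turn right, now facing West
  R: turn right, now facing North
Final: (row=0, col=2), facing North

Answer: Final position: (row=0, col=2), facing North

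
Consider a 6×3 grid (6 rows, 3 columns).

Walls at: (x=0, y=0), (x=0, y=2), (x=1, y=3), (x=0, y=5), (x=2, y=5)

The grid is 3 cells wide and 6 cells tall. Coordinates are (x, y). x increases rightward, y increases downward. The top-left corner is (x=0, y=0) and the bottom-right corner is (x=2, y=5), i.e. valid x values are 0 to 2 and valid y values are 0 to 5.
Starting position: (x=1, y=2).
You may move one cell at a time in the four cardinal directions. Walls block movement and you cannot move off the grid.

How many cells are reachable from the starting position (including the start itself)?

BFS flood-fill from (x=1, y=2):
  Distance 0: (x=1, y=2)
  Distance 1: (x=1, y=1), (x=2, y=2)
  Distance 2: (x=1, y=0), (x=0, y=1), (x=2, y=1), (x=2, y=3)
  Distance 3: (x=2, y=0), (x=2, y=4)
  Distance 4: (x=1, y=4)
  Distance 5: (x=0, y=4), (x=1, y=5)
  Distance 6: (x=0, y=3)
Total reachable: 13 (grid has 13 open cells total)

Answer: Reachable cells: 13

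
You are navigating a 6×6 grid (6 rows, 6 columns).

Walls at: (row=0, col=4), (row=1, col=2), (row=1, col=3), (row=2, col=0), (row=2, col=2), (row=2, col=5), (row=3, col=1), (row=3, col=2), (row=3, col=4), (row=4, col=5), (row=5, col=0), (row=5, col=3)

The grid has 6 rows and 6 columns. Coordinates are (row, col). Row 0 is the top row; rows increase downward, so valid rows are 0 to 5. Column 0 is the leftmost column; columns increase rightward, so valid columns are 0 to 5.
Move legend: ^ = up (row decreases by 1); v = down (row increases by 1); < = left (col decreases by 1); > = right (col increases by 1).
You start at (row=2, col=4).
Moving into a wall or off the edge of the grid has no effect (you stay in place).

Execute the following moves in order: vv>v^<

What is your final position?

Answer: Final position: (row=1, col=4)

Derivation:
Start: (row=2, col=4)
  v (down): blocked, stay at (row=2, col=4)
  v (down): blocked, stay at (row=2, col=4)
  > (right): blocked, stay at (row=2, col=4)
  v (down): blocked, stay at (row=2, col=4)
  ^ (up): (row=2, col=4) -> (row=1, col=4)
  < (left): blocked, stay at (row=1, col=4)
Final: (row=1, col=4)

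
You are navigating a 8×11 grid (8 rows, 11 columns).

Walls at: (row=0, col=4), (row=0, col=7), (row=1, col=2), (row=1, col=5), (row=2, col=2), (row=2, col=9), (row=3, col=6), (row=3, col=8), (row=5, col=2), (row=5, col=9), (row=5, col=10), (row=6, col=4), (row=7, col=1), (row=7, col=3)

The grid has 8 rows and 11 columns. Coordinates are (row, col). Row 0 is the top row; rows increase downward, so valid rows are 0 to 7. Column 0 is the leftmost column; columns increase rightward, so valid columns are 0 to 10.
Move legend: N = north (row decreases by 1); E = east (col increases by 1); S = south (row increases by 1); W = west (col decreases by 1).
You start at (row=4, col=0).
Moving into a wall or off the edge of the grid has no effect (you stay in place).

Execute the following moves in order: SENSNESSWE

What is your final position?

Start: (row=4, col=0)
  S (south): (row=4, col=0) -> (row=5, col=0)
  E (east): (row=5, col=0) -> (row=5, col=1)
  N (north): (row=5, col=1) -> (row=4, col=1)
  S (south): (row=4, col=1) -> (row=5, col=1)
  N (north): (row=5, col=1) -> (row=4, col=1)
  E (east): (row=4, col=1) -> (row=4, col=2)
  S (south): blocked, stay at (row=4, col=2)
  S (south): blocked, stay at (row=4, col=2)
  W (west): (row=4, col=2) -> (row=4, col=1)
  E (east): (row=4, col=1) -> (row=4, col=2)
Final: (row=4, col=2)

Answer: Final position: (row=4, col=2)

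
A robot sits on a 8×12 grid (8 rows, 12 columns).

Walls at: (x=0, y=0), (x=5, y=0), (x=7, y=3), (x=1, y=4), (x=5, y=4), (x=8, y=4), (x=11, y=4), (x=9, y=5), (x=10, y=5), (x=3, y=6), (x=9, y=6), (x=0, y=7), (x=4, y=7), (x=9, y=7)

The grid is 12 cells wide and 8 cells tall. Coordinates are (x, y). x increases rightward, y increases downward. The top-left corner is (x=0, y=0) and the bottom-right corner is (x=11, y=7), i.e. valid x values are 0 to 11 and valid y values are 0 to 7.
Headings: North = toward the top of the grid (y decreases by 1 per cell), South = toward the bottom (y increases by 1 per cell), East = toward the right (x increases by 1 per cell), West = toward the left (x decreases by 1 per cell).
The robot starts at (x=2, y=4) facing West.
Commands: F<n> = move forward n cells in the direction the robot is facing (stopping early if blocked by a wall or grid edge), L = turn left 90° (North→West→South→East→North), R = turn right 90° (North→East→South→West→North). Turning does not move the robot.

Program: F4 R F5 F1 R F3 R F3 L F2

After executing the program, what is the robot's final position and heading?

Answer: Final position: (x=6, y=3), facing East

Derivation:
Start: (x=2, y=4), facing West
  F4: move forward 0/4 (blocked), now at (x=2, y=4)
  R: turn right, now facing North
  F5: move forward 4/5 (blocked), now at (x=2, y=0)
  F1: move forward 0/1 (blocked), now at (x=2, y=0)
  R: turn right, now facing East
  F3: move forward 2/3 (blocked), now at (x=4, y=0)
  R: turn right, now facing South
  F3: move forward 3, now at (x=4, y=3)
  L: turn left, now facing East
  F2: move forward 2, now at (x=6, y=3)
Final: (x=6, y=3), facing East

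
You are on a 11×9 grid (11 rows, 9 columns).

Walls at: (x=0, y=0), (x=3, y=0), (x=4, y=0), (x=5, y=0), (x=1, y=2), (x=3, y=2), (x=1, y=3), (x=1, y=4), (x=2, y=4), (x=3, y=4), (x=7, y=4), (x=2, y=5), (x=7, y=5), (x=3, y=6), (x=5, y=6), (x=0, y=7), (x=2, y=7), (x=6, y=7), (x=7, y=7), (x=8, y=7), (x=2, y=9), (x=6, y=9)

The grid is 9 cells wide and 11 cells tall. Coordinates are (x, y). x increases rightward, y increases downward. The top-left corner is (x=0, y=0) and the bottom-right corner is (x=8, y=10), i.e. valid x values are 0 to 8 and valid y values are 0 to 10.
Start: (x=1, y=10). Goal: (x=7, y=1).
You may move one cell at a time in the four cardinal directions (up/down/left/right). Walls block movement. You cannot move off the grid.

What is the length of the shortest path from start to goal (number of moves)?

BFS from (x=1, y=10) until reaching (x=7, y=1):
  Distance 0: (x=1, y=10)
  Distance 1: (x=1, y=9), (x=0, y=10), (x=2, y=10)
  Distance 2: (x=1, y=8), (x=0, y=9), (x=3, y=10)
  Distance 3: (x=1, y=7), (x=0, y=8), (x=2, y=8), (x=3, y=9), (x=4, y=10)
  Distance 4: (x=1, y=6), (x=3, y=8), (x=4, y=9), (x=5, y=10)
  Distance 5: (x=1, y=5), (x=0, y=6), (x=2, y=6), (x=3, y=7), (x=4, y=8), (x=5, y=9), (x=6, y=10)
  Distance 6: (x=0, y=5), (x=4, y=7), (x=5, y=8), (x=7, y=10)
  Distance 7: (x=0, y=4), (x=4, y=6), (x=5, y=7), (x=6, y=8), (x=7, y=9), (x=8, y=10)
  Distance 8: (x=0, y=3), (x=4, y=5), (x=7, y=8), (x=8, y=9)
  Distance 9: (x=0, y=2), (x=4, y=4), (x=3, y=5), (x=5, y=5), (x=8, y=8)
  Distance 10: (x=0, y=1), (x=4, y=3), (x=5, y=4), (x=6, y=5)
  Distance 11: (x=1, y=1), (x=4, y=2), (x=3, y=3), (x=5, y=3), (x=6, y=4), (x=6, y=6)
  Distance 12: (x=1, y=0), (x=2, y=1), (x=4, y=1), (x=5, y=2), (x=2, y=3), (x=6, y=3), (x=7, y=6)
  Distance 13: (x=2, y=0), (x=3, y=1), (x=5, y=1), (x=2, y=2), (x=6, y=2), (x=7, y=3), (x=8, y=6)
  Distance 14: (x=6, y=1), (x=7, y=2), (x=8, y=3), (x=8, y=5)
  Distance 15: (x=6, y=0), (x=7, y=1), (x=8, y=2), (x=8, y=4)  <- goal reached here
One shortest path (15 moves): (x=1, y=10) -> (x=2, y=10) -> (x=3, y=10) -> (x=4, y=10) -> (x=4, y=9) -> (x=4, y=8) -> (x=4, y=7) -> (x=4, y=6) -> (x=4, y=5) -> (x=5, y=5) -> (x=6, y=5) -> (x=6, y=4) -> (x=6, y=3) -> (x=7, y=3) -> (x=7, y=2) -> (x=7, y=1)

Answer: Shortest path length: 15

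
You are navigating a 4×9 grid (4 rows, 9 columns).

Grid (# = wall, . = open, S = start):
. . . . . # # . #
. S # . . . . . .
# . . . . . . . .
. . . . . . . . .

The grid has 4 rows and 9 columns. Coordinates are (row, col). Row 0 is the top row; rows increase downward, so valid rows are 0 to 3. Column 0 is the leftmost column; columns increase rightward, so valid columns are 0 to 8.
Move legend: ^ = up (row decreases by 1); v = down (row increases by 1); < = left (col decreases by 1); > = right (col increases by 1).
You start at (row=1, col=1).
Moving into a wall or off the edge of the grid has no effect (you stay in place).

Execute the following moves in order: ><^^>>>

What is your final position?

Answer: Final position: (row=0, col=3)

Derivation:
Start: (row=1, col=1)
  > (right): blocked, stay at (row=1, col=1)
  < (left): (row=1, col=1) -> (row=1, col=0)
  ^ (up): (row=1, col=0) -> (row=0, col=0)
  ^ (up): blocked, stay at (row=0, col=0)
  > (right): (row=0, col=0) -> (row=0, col=1)
  > (right): (row=0, col=1) -> (row=0, col=2)
  > (right): (row=0, col=2) -> (row=0, col=3)
Final: (row=0, col=3)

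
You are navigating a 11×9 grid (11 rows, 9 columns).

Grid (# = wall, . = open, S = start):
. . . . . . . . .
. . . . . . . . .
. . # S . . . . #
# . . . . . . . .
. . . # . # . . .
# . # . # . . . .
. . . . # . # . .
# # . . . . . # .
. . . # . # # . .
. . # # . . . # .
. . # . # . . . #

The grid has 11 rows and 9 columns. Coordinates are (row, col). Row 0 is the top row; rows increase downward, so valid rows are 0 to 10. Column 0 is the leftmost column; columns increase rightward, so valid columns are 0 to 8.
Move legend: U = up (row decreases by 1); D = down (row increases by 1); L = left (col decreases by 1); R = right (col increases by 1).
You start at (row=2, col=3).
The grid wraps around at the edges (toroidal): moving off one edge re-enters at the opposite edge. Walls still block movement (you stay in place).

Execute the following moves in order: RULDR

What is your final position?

Answer: Final position: (row=2, col=4)

Derivation:
Start: (row=2, col=3)
  R (right): (row=2, col=3) -> (row=2, col=4)
  U (up): (row=2, col=4) -> (row=1, col=4)
  L (left): (row=1, col=4) -> (row=1, col=3)
  D (down): (row=1, col=3) -> (row=2, col=3)
  R (right): (row=2, col=3) -> (row=2, col=4)
Final: (row=2, col=4)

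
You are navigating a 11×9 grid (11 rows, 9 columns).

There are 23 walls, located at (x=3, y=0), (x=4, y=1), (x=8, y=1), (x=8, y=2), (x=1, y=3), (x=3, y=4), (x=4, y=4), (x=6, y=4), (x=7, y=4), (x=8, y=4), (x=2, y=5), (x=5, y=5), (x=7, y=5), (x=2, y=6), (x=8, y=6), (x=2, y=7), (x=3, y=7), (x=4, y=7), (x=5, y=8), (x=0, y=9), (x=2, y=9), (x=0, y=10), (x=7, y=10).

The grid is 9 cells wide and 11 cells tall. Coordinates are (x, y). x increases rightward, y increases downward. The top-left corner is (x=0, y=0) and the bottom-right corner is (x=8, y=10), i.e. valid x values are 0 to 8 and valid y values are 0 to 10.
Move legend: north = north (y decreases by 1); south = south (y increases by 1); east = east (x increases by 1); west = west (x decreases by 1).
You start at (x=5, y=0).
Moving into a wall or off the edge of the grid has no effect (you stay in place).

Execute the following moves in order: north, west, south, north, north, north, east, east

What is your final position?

Answer: Final position: (x=6, y=0)

Derivation:
Start: (x=5, y=0)
  north (north): blocked, stay at (x=5, y=0)
  west (west): (x=5, y=0) -> (x=4, y=0)
  south (south): blocked, stay at (x=4, y=0)
  [×3]north (north): blocked, stay at (x=4, y=0)
  east (east): (x=4, y=0) -> (x=5, y=0)
  east (east): (x=5, y=0) -> (x=6, y=0)
Final: (x=6, y=0)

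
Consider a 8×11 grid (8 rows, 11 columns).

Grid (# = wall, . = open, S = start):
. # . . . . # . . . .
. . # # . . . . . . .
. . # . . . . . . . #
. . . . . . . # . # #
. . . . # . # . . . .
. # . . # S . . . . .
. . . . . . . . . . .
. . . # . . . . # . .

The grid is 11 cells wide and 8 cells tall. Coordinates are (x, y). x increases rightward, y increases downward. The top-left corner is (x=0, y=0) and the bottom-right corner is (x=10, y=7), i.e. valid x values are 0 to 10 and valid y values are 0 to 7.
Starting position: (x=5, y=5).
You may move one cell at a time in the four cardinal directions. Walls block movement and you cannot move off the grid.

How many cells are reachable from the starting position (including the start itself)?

BFS flood-fill from (x=5, y=5):
  Distance 0: (x=5, y=5)
  Distance 1: (x=5, y=4), (x=6, y=5), (x=5, y=6)
  Distance 2: (x=5, y=3), (x=7, y=5), (x=4, y=6), (x=6, y=6), (x=5, y=7)
  Distance 3: (x=5, y=2), (x=4, y=3), (x=6, y=3), (x=7, y=4), (x=8, y=5), (x=3, y=6), (x=7, y=6), (x=4, y=7), (x=6, y=7)
  Distance 4: (x=5, y=1), (x=4, y=2), (x=6, y=2), (x=3, y=3), (x=8, y=4), (x=3, y=5), (x=9, y=5), (x=2, y=6), (x=8, y=6), (x=7, y=7)
  Distance 5: (x=5, y=0), (x=4, y=1), (x=6, y=1), (x=3, y=2), (x=7, y=2), (x=2, y=3), (x=8, y=3), (x=3, y=4), (x=9, y=4), (x=2, y=5), (x=10, y=5), (x=1, y=6), (x=9, y=6), (x=2, y=7)
  Distance 6: (x=4, y=0), (x=7, y=1), (x=8, y=2), (x=1, y=3), (x=2, y=4), (x=10, y=4), (x=0, y=6), (x=10, y=6), (x=1, y=7), (x=9, y=7)
  Distance 7: (x=3, y=0), (x=7, y=0), (x=8, y=1), (x=1, y=2), (x=9, y=2), (x=0, y=3), (x=1, y=4), (x=0, y=5), (x=0, y=7), (x=10, y=7)
  Distance 8: (x=2, y=0), (x=8, y=0), (x=1, y=1), (x=9, y=1), (x=0, y=2), (x=0, y=4)
  Distance 9: (x=9, y=0), (x=0, y=1), (x=10, y=1)
  Distance 10: (x=0, y=0), (x=10, y=0)
Total reachable: 73 (grid has 73 open cells total)

Answer: Reachable cells: 73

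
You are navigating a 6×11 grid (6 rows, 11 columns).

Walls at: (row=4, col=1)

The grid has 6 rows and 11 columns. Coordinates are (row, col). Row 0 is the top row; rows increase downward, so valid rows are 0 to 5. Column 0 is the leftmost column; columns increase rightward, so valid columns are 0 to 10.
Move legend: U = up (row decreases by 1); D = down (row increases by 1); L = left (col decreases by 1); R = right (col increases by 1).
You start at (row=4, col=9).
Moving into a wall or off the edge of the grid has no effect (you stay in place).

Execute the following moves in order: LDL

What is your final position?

Answer: Final position: (row=5, col=7)

Derivation:
Start: (row=4, col=9)
  L (left): (row=4, col=9) -> (row=4, col=8)
  D (down): (row=4, col=8) -> (row=5, col=8)
  L (left): (row=5, col=8) -> (row=5, col=7)
Final: (row=5, col=7)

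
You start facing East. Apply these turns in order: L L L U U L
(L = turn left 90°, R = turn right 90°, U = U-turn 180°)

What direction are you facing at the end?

Answer: Final heading: East

Derivation:
Start: East
  L (left (90° counter-clockwise)) -> North
  L (left (90° counter-clockwise)) -> West
  L (left (90° counter-clockwise)) -> South
  U (U-turn (180°)) -> North
  U (U-turn (180°)) -> South
  L (left (90° counter-clockwise)) -> East
Final: East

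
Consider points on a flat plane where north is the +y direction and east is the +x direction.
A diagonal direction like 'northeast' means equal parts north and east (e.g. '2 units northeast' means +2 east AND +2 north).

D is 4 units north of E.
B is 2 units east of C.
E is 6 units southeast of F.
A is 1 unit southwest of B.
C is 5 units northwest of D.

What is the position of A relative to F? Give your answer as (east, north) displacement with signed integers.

Place F at the origin (east=0, north=0).
  E is 6 units southeast of F: delta (east=+6, north=-6); E at (east=6, north=-6).
  D is 4 units north of E: delta (east=+0, north=+4); D at (east=6, north=-2).
  C is 5 units northwest of D: delta (east=-5, north=+5); C at (east=1, north=3).
  B is 2 units east of C: delta (east=+2, north=+0); B at (east=3, north=3).
  A is 1 unit southwest of B: delta (east=-1, north=-1); A at (east=2, north=2).
Therefore A relative to F: (east=2, north=2).

Answer: A is at (east=2, north=2) relative to F.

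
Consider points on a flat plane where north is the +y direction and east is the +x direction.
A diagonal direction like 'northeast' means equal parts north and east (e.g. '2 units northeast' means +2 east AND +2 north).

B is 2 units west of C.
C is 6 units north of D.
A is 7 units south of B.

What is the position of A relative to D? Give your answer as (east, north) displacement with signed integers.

Place D at the origin (east=0, north=0).
  C is 6 units north of D: delta (east=+0, north=+6); C at (east=0, north=6).
  B is 2 units west of C: delta (east=-2, north=+0); B at (east=-2, north=6).
  A is 7 units south of B: delta (east=+0, north=-7); A at (east=-2, north=-1).
Therefore A relative to D: (east=-2, north=-1).

Answer: A is at (east=-2, north=-1) relative to D.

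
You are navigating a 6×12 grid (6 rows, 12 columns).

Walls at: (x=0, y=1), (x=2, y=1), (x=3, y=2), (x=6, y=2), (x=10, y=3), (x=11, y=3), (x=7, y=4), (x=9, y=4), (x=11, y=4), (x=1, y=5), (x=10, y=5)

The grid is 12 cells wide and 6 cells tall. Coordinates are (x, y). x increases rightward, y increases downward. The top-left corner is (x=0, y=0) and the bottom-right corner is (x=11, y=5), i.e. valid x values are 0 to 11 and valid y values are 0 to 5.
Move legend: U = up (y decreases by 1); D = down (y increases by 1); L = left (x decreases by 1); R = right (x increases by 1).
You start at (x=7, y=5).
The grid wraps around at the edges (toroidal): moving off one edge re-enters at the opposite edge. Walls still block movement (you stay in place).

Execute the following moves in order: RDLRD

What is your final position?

Answer: Final position: (x=8, y=1)

Derivation:
Start: (x=7, y=5)
  R (right): (x=7, y=5) -> (x=8, y=5)
  D (down): (x=8, y=5) -> (x=8, y=0)
  L (left): (x=8, y=0) -> (x=7, y=0)
  R (right): (x=7, y=0) -> (x=8, y=0)
  D (down): (x=8, y=0) -> (x=8, y=1)
Final: (x=8, y=1)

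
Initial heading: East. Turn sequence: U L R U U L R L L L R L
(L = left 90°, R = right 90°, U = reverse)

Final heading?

Start: East
  U (U-turn (180°)) -> West
  L (left (90° counter-clockwise)) -> South
  R (right (90° clockwise)) -> West
  U (U-turn (180°)) -> East
  U (U-turn (180°)) -> West
  L (left (90° counter-clockwise)) -> South
  R (right (90° clockwise)) -> West
  L (left (90° counter-clockwise)) -> South
  L (left (90° counter-clockwise)) -> East
  L (left (90° counter-clockwise)) -> North
  R (right (90° clockwise)) -> East
  L (left (90° counter-clockwise)) -> North
Final: North

Answer: Final heading: North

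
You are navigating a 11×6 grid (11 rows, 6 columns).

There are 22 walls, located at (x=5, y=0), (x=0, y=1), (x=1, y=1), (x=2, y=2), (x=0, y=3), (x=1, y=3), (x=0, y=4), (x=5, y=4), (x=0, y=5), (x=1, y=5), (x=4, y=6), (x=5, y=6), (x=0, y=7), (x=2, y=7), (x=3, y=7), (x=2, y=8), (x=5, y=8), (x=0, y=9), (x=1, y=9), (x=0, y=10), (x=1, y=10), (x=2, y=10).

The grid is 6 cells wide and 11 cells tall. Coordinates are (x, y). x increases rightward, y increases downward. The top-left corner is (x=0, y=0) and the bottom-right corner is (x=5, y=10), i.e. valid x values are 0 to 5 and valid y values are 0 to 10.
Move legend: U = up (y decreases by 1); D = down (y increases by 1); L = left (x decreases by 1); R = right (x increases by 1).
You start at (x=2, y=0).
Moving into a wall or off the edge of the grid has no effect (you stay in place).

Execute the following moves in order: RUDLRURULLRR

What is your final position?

Answer: Final position: (x=4, y=0)

Derivation:
Start: (x=2, y=0)
  R (right): (x=2, y=0) -> (x=3, y=0)
  U (up): blocked, stay at (x=3, y=0)
  D (down): (x=3, y=0) -> (x=3, y=1)
  L (left): (x=3, y=1) -> (x=2, y=1)
  R (right): (x=2, y=1) -> (x=3, y=1)
  U (up): (x=3, y=1) -> (x=3, y=0)
  R (right): (x=3, y=0) -> (x=4, y=0)
  U (up): blocked, stay at (x=4, y=0)
  L (left): (x=4, y=0) -> (x=3, y=0)
  L (left): (x=3, y=0) -> (x=2, y=0)
  R (right): (x=2, y=0) -> (x=3, y=0)
  R (right): (x=3, y=0) -> (x=4, y=0)
Final: (x=4, y=0)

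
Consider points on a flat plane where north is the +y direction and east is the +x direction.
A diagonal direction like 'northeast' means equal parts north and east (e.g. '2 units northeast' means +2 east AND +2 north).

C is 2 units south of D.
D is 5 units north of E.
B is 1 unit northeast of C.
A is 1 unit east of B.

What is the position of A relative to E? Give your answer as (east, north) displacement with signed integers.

Place E at the origin (east=0, north=0).
  D is 5 units north of E: delta (east=+0, north=+5); D at (east=0, north=5).
  C is 2 units south of D: delta (east=+0, north=-2); C at (east=0, north=3).
  B is 1 unit northeast of C: delta (east=+1, north=+1); B at (east=1, north=4).
  A is 1 unit east of B: delta (east=+1, north=+0); A at (east=2, north=4).
Therefore A relative to E: (east=2, north=4).

Answer: A is at (east=2, north=4) relative to E.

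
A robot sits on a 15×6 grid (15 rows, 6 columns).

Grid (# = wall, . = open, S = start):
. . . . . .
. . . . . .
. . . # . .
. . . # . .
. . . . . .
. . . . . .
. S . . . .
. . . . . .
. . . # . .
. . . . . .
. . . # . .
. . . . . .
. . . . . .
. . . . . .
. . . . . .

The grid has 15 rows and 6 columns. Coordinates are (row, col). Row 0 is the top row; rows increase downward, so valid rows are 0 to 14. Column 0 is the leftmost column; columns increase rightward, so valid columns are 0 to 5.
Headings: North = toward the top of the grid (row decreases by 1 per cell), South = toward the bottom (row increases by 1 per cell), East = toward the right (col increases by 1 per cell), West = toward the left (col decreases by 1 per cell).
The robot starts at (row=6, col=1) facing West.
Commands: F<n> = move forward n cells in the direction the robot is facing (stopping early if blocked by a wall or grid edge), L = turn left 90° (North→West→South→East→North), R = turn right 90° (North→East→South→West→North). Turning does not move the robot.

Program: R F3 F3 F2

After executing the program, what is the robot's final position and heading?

Answer: Final position: (row=0, col=1), facing North

Derivation:
Start: (row=6, col=1), facing West
  R: turn right, now facing North
  F3: move forward 3, now at (row=3, col=1)
  F3: move forward 3, now at (row=0, col=1)
  F2: move forward 0/2 (blocked), now at (row=0, col=1)
Final: (row=0, col=1), facing North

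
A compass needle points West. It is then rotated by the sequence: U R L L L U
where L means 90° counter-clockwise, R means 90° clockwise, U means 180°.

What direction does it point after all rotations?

Start: West
  U (U-turn (180°)) -> East
  R (right (90° clockwise)) -> South
  L (left (90° counter-clockwise)) -> East
  L (left (90° counter-clockwise)) -> North
  L (left (90° counter-clockwise)) -> West
  U (U-turn (180°)) -> East
Final: East

Answer: Final heading: East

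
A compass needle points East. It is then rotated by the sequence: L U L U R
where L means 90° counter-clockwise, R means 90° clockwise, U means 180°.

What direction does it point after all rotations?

Start: East
  L (left (90° counter-clockwise)) -> North
  U (U-turn (180°)) -> South
  L (left (90° counter-clockwise)) -> East
  U (U-turn (180°)) -> West
  R (right (90° clockwise)) -> North
Final: North

Answer: Final heading: North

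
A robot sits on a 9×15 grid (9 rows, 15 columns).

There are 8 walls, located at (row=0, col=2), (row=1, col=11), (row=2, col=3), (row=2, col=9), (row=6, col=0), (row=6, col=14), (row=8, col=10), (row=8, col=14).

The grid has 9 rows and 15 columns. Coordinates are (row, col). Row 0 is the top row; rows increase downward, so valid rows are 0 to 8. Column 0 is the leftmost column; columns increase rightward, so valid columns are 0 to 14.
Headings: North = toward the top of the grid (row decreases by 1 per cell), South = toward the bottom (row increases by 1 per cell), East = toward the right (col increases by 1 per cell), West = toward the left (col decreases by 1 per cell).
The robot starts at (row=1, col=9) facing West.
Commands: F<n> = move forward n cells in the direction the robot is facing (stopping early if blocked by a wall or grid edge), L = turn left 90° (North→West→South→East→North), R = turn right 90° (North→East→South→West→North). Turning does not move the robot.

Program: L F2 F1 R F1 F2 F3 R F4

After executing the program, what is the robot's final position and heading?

Answer: Final position: (row=0, col=3), facing North

Derivation:
Start: (row=1, col=9), facing West
  L: turn left, now facing South
  F2: move forward 0/2 (blocked), now at (row=1, col=9)
  F1: move forward 0/1 (blocked), now at (row=1, col=9)
  R: turn right, now facing West
  F1: move forward 1, now at (row=1, col=8)
  F2: move forward 2, now at (row=1, col=6)
  F3: move forward 3, now at (row=1, col=3)
  R: turn right, now facing North
  F4: move forward 1/4 (blocked), now at (row=0, col=3)
Final: (row=0, col=3), facing North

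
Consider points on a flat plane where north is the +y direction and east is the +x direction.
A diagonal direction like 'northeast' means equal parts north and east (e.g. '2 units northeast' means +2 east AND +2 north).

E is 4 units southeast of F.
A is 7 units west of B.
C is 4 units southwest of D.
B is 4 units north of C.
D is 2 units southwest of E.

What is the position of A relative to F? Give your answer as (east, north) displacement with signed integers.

Answer: A is at (east=-9, north=-6) relative to F.

Derivation:
Place F at the origin (east=0, north=0).
  E is 4 units southeast of F: delta (east=+4, north=-4); E at (east=4, north=-4).
  D is 2 units southwest of E: delta (east=-2, north=-2); D at (east=2, north=-6).
  C is 4 units southwest of D: delta (east=-4, north=-4); C at (east=-2, north=-10).
  B is 4 units north of C: delta (east=+0, north=+4); B at (east=-2, north=-6).
  A is 7 units west of B: delta (east=-7, north=+0); A at (east=-9, north=-6).
Therefore A relative to F: (east=-9, north=-6).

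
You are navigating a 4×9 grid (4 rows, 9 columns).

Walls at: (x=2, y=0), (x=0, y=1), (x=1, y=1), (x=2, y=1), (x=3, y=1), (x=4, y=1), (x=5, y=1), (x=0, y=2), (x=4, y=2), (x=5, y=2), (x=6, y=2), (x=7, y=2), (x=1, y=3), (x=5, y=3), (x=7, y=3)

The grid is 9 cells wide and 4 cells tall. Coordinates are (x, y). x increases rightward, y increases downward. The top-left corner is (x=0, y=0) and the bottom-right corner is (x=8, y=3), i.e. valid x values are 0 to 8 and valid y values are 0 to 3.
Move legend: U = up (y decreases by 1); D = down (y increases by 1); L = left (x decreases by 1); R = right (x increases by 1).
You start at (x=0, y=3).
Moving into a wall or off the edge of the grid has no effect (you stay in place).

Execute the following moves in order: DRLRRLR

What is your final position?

Start: (x=0, y=3)
  D (down): blocked, stay at (x=0, y=3)
  R (right): blocked, stay at (x=0, y=3)
  L (left): blocked, stay at (x=0, y=3)
  R (right): blocked, stay at (x=0, y=3)
  R (right): blocked, stay at (x=0, y=3)
  L (left): blocked, stay at (x=0, y=3)
  R (right): blocked, stay at (x=0, y=3)
Final: (x=0, y=3)

Answer: Final position: (x=0, y=3)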